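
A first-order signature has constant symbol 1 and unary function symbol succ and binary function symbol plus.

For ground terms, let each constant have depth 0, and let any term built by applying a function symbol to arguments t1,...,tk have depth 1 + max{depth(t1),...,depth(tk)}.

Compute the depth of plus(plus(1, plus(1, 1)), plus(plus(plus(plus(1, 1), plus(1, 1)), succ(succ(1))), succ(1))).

5

depth(plus(1, 1)) = 1 + max(0, 0) = 1
depth(plus(1, plus(1, 1))) = 1 + max(0, 1) = 2
depth(plus(plus(1, 1), plus(1, 1))) = 1 + max(1, 1) = 2
depth(succ(1)) = 1 + depth(1) = 1 + 0 = 1
depth(succ(succ(1))) = 1 + depth(succ(1)) = 1 + 1 = 2
depth(plus(plus(plus(1, 1), plus(1, 1)), succ(succ(1)))) = 1 + max(2, 2) = 3
depth(plus(plus(plus(plus(1, 1), plus(1, 1)), succ(succ(1))), succ(1))) = 1 + max(3, 1) = 4
depth(plus(plus(1, plus(1, 1)), plus(plus(plus(plus(1, 1), plus(1, 1)), succ(succ(1))), succ(1)))) = 1 + max(2, 4) = 5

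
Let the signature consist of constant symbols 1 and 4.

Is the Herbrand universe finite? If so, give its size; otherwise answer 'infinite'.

There are no function symbols, so every ground term is one of the 2 constants.
The Herbrand universe is {1, 4}, which is finite with 2 elements.

2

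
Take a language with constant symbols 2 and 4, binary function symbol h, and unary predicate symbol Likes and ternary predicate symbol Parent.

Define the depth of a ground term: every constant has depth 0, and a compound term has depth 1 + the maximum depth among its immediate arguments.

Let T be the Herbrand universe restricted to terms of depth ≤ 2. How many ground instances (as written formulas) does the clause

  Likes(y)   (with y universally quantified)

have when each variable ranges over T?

38

Ground terms of depth ≤ 2:
  If N_k denotes the number of depth-≤k ground terms, the 2 constants give N_0 = 2, and each function symbol of arity r contributes N_{k-1}^r new terms at level k: N_k = 2 + N_{k-1}^2.
  N_0 = 2
  N_1 = 2 + 2^2 = 6
  N_2 = 2 + 6^2 = 38
So there are 38 ground terms available for substitution.
The body mentions the single quantified variable y; since ground terms form a free algebra, no two substitutions collapse to the same formula.
Number of ground instances = 38.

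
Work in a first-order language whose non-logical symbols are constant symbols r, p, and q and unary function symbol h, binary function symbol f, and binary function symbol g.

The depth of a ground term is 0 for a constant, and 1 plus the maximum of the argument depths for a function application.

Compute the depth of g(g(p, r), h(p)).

depth(g(p, r)) = 1 + max(0, 0) = 1
depth(h(p)) = 1 + depth(p) = 1 + 0 = 1
depth(g(g(p, r), h(p))) = 1 + max(1, 1) = 2

2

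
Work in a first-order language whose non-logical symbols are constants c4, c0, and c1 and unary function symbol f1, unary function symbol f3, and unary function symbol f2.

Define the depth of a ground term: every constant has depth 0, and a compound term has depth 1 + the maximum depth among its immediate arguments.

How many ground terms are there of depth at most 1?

Count level by level. With function symbols f1/1, f3/1, f2/1, the terms of depth ≤ k are the 3 constants together with each function applied to depth-≤(k−1) tuples, so N_k = 3 + N_{k-1} + N_{k-1} + N_{k-1}.
N_0 = 3
N_1 = 3 + 3 + 3 + 3 = 12
Explicitly: c4, c0, c1, f1(c4), f1(c0), f1(c1), f3(c4), f3(c0), f3(c1), f2(c4), f2(c0), f2(c1).

12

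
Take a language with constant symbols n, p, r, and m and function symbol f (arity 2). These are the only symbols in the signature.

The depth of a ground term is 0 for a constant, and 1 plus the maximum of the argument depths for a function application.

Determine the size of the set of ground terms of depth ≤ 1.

20

Write N_k for the number of ground terms of depth ≤ k. A term of depth ≤ k is either a constant or a function symbol applied to arguments of depth ≤ k−1, so N_k = 4 + N_{k-1}^2.
N_0 = 4
N_1 = 4 + 4^2 = 20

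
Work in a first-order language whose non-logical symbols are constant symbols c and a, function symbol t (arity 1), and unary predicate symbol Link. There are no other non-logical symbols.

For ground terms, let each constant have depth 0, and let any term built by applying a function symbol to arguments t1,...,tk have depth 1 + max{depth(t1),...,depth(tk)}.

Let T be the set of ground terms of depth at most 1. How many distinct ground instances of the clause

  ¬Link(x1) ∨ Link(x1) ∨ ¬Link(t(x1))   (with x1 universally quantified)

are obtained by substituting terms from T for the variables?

4

Ground terms of depth ≤ 1:
  If N_k denotes the number of depth-≤k ground terms, the 2 constants give N_0 = 2, and each function symbol of arity r contributes N_{k-1}^r new terms at level k: N_k = 2 + N_{k-1}.
  N_0 = 2
  N_1 = 2 + 2 = 4
So there are 4 ground terms available for substitution.
The variable x1 ranges independently over the available ground terms, and distinct assignments produce distinct instances.
Number of ground instances = 4.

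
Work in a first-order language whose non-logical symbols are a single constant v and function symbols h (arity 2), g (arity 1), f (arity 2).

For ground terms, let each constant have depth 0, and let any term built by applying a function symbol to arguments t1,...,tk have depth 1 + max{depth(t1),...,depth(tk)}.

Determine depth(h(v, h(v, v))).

2

depth(h(v, v)) = 1 + max(0, 0) = 1
depth(h(v, h(v, v))) = 1 + max(0, 1) = 2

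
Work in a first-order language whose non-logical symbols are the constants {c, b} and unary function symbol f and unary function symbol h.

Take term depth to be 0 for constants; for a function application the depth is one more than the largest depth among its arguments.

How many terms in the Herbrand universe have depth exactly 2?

Let N_k count ground terms of depth at most k. Each non-constant term of depth ≤ k is some function symbol applied to depth-≤(k−1) arguments, giving N_k = 2 + N_{k-1} + N_{k-1}.
N_0 = 2
N_1 = 2 + 2 + 2 = 6
N_2 = 2 + 6 + 6 = 14
Terms of depth exactly 2: N_2 − N_1 = 14 − 6 = 8.

8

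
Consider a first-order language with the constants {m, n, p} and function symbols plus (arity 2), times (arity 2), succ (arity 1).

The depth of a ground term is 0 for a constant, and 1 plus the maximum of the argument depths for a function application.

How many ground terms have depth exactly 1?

21

Let N_k = |{terms of depth ≤ k}|. Then N_0 = 3 and N_k = 3 + N_{k-1}^2 + N_{k-1}^2 + N_{k-1} for k ≥ 1 (one summand per function symbol, arity giving the exponent).
N_0 = 3
N_1 = 3 + 3^2 + 3^2 + 3 = 24
Terms of depth exactly 1: N_1 − N_0 = 24 − 3 = 21.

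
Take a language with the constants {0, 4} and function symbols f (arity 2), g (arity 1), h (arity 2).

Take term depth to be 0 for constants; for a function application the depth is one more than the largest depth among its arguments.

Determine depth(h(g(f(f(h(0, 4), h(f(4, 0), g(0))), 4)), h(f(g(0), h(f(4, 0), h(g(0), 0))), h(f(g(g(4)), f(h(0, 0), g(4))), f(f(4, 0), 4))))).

6

depth(h(0, 4)) = 1 + max(0, 0) = 1
depth(f(4, 0)) = 1 + max(0, 0) = 1
depth(g(0)) = 1 + depth(0) = 1 + 0 = 1
depth(h(f(4, 0), g(0))) = 1 + max(1, 1) = 2
depth(f(h(0, 4), h(f(4, 0), g(0)))) = 1 + max(1, 2) = 3
depth(f(f(h(0, 4), h(f(4, 0), g(0))), 4)) = 1 + max(3, 0) = 4
depth(g(f(f(h(0, 4), h(f(4, 0), g(0))), 4))) = 1 + depth(f(f(h(0, 4), h(f(4, 0), g(0))), 4)) = 1 + 4 = 5
depth(h(g(0), 0)) = 1 + max(1, 0) = 2
depth(h(f(4, 0), h(g(0), 0))) = 1 + max(1, 2) = 3
depth(f(g(0), h(f(4, 0), h(g(0), 0)))) = 1 + max(1, 3) = 4
depth(g(4)) = 1 + depth(4) = 1 + 0 = 1
depth(g(g(4))) = 1 + depth(g(4)) = 1 + 1 = 2
depth(h(0, 0)) = 1 + max(0, 0) = 1
depth(f(h(0, 0), g(4))) = 1 + max(1, 1) = 2
depth(f(g(g(4)), f(h(0, 0), g(4)))) = 1 + max(2, 2) = 3
depth(f(f(4, 0), 4)) = 1 + max(1, 0) = 2
depth(h(f(g(g(4)), f(h(0, 0), g(4))), f(f(4, 0), 4))) = 1 + max(3, 2) = 4
depth(h(f(g(0), h(f(4, 0), h(g(0), 0))), h(f(g(g(4)), f(h(0, 0), g(4))), f(f(4, 0), 4)))) = 1 + max(4, 4) = 5
depth(h(g(f(f(h(0, 4), h(f(4, 0), g(0))), 4)), h(f(g(0), h(f(4, 0), h(g(0), 0))), h(f(g(g(4)), f(h(0, 0), g(4))), f(f(4, 0), 4))))) = 1 + max(5, 5) = 6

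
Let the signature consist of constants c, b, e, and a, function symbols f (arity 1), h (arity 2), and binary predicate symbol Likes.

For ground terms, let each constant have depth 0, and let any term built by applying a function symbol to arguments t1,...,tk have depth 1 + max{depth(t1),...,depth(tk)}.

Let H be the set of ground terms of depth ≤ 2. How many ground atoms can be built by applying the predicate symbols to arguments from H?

First count ground terms of depth ≤ 2.
If N_k denotes the number of depth-≤k ground terms, the 4 constants give N_0 = 4, and each function symbol of arity r contributes N_{k-1}^r new terms at level k: N_k = 4 + N_{k-1} + N_{k-1}^2.
N_0 = 4
N_1 = 4 + 4 + 4^2 = 24
N_2 = 4 + 24 + 24^2 = 604
So |H| = 604.
Each predicate of arity r yields |H|^r ground atoms (one per choice of an r-tuple from H):
  Likes: 604^2 = 364816
Total ground atoms: 364816.

364816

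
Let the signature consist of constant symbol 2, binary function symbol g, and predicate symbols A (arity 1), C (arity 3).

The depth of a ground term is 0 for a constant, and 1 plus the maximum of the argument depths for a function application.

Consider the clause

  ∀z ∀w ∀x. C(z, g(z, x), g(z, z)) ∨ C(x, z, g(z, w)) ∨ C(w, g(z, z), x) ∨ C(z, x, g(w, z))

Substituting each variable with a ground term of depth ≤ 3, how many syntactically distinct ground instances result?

Ground terms of depth ≤ 3:
  Let N_k count ground terms of depth at most k. Each non-constant term of depth ≤ k is some function symbol applied to depth-≤(k−1) arguments, giving N_k = 1 + N_{k-1}^2.
  N_0 = 1
  N_1 = 1 + 1^2 = 2
  N_2 = 1 + 2^2 = 5
  N_3 = 1 + 5^2 = 26
So there are 26 ground terms available for substitution.
There are 3 variables to instantiate (z, w, x), each occurring in at least one literal, so different choices give different ground instances.
Number of ground instances = 26^3 = 17576.

17576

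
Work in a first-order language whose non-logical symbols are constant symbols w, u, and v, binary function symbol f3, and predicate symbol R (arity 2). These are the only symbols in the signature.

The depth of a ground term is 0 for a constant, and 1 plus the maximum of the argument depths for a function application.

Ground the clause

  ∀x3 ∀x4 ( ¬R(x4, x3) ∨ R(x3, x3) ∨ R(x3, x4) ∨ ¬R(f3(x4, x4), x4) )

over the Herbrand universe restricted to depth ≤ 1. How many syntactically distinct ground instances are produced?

Ground terms of depth ≤ 1:
  Count level by level. With function symbols f3/2, the terms of depth ≤ k are the 3 constants together with each function applied to depth-≤(k−1) tuples, so N_k = 3 + N_{k-1}^2.
  N_0 = 3
  N_1 = 3 + 3^2 = 12
  Explicitly: w, u, v, f3(w, w), f3(w, u), f3(w, v), f3(u, w), f3(u, u), f3(u, v), f3(v, w), f3(v, u), f3(v, v).
So there are 12 ground terms available for substitution.
There are 2 variables to instantiate (x3, x4), each occurring in at least one literal, so different choices give different ground instances.
Number of ground instances = 12^2 = 144.

144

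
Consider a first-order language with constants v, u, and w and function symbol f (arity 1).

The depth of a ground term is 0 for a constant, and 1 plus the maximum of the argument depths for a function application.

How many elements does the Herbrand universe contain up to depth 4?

15

Write N_k for the number of ground terms of depth ≤ k. A term of depth ≤ k is either a constant or a function symbol applied to arguments of depth ≤ k−1, so N_k = 3 + N_{k-1}.
N_0 = 3
N_1 = 3 + 3 = 6
N_2 = 3 + 6 = 9
N_3 = 3 + 9 = 12
N_4 = 3 + 12 = 15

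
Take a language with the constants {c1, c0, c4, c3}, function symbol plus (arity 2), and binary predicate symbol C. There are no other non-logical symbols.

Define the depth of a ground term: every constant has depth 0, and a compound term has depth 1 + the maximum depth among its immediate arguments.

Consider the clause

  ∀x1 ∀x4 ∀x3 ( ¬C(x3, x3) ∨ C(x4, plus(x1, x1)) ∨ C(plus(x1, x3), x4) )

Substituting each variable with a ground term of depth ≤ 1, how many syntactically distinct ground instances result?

Ground terms of depth ≤ 1:
  Count level by level. With function symbols plus/2, the terms of depth ≤ k are the 4 constants together with each function applied to depth-≤(k−1) tuples, so N_k = 4 + N_{k-1}^2.
  N_0 = 4
  N_1 = 4 + 4^2 = 20
So there are 20 ground terms available for substitution.
The body mentions every one of the 3 quantified variables; since ground terms form a free algebra, no two substitutions collapse to the same formula.
Number of ground instances = 20^3 = 8000.

8000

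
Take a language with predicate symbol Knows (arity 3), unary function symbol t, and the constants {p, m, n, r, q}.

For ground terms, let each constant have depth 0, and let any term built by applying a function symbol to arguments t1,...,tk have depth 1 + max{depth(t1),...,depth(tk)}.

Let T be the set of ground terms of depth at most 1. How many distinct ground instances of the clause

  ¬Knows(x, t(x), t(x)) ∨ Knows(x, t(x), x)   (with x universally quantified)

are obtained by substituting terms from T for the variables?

10

Ground terms of depth ≤ 1:
  Let N_k count ground terms of depth at most k. Each non-constant term of depth ≤ k is some function symbol applied to depth-≤(k−1) arguments, giving N_k = 5 + N_{k-1}.
  N_0 = 5
  N_1 = 5 + 5 = 10
  Explicitly: p, m, n, r, q, t(p), t(m), t(n), t(r), t(q).
So there are 10 ground terms available for substitution.
There is 1 variable to instantiate (x),  occurring in at least one literal, so different choices give different ground instances.
Number of ground instances = 10.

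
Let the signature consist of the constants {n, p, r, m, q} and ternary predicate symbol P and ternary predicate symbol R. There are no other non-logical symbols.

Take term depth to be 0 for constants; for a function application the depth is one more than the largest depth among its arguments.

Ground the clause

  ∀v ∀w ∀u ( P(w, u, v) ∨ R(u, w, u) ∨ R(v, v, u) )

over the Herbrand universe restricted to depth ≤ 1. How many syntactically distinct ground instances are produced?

125

Ground terms of depth ≤ 1:
  With no function symbols every ground term is a constant, so there are exactly 5 ground terms at every depth bound.
  N_0 = 5
  N_1 = 5
So there are 5 ground terms available for substitution.
The clause has 3 distinct variables (v, w, u), each appearing in the body. In the free term algebra distinct substitutions yield syntactically distinct ground instances.
Number of ground instances = 5^3 = 125.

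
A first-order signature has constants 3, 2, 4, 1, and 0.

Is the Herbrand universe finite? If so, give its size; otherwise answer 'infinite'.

5

There are no function symbols, so every ground term is one of the 5 constants.
The Herbrand universe is {3, 2, 4, 1, 0}, which is finite with 5 elements.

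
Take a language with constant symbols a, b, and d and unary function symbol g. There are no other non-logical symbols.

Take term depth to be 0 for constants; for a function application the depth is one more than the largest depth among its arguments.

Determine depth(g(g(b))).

depth(g(b)) = 1 + depth(b) = 1 + 0 = 1
depth(g(g(b))) = 1 + depth(g(b)) = 1 + 1 = 2

2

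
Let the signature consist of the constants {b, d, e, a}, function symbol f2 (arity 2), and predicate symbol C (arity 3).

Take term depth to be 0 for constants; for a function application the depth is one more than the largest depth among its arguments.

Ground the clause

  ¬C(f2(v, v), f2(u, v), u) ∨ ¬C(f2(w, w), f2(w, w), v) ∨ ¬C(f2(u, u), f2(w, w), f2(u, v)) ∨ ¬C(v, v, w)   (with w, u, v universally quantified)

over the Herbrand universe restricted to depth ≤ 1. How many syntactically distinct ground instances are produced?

Ground terms of depth ≤ 1:
  Write N_k for the number of ground terms of depth ≤ k. A term of depth ≤ k is either a constant or a function symbol applied to arguments of depth ≤ k−1, so N_k = 4 + N_{k-1}^2.
  N_0 = 4
  N_1 = 4 + 4^2 = 20
So there are 20 ground terms available for substitution.
Each of w, u, v ranges independently over the available ground terms, and distinct assignments produce distinct instances.
Number of ground instances = 20^3 = 8000.

8000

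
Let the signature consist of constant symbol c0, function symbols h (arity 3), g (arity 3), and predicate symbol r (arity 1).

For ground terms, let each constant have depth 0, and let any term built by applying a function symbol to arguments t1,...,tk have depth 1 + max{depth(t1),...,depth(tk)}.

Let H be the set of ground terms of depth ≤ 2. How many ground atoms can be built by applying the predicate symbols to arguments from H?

First count ground terms of depth ≤ 2.
Write N_k for the number of ground terms of depth ≤ k. A term of depth ≤ k is either a constant or a function symbol applied to arguments of depth ≤ k−1, so N_k = 1 + N_{k-1}^3 + N_{k-1}^3.
N_0 = 1
N_1 = 1 + 1^3 + 1^3 = 3
N_2 = 1 + 3^3 + 3^3 = 55
So |H| = 55.
Each predicate of arity r yields |H|^r ground atoms (one per choice of an r-tuple from H):
  r: 55
Total ground atoms: 55.

55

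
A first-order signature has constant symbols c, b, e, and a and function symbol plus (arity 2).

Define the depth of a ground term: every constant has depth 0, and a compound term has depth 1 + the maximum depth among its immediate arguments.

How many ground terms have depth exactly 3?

Write N_k for the number of ground terms of depth ≤ k. A term of depth ≤ k is either a constant or a function symbol applied to arguments of depth ≤ k−1, so N_k = 4 + N_{k-1}^2.
N_0 = 4
N_1 = 4 + 4^2 = 20
N_2 = 4 + 20^2 = 404
N_3 = 4 + 404^2 = 163220
Terms of depth exactly 3: N_3 − N_2 = 163220 − 404 = 162816.

162816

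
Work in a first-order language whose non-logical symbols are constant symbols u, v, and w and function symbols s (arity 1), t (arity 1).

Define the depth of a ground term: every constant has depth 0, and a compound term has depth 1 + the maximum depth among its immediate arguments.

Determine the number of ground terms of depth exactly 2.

12

Let N_k count ground terms of depth at most k. Each non-constant term of depth ≤ k is some function symbol applied to depth-≤(k−1) arguments, giving N_k = 3 + N_{k-1} + N_{k-1}.
N_0 = 3
N_1 = 3 + 3 + 3 = 9
N_2 = 3 + 9 + 9 = 21
Terms of depth exactly 2: N_2 − N_1 = 21 − 9 = 12.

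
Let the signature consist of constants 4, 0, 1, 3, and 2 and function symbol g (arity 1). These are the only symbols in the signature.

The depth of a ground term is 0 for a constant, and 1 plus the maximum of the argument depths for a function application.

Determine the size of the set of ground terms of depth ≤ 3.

Let N_k count ground terms of depth at most k. Each non-constant term of depth ≤ k is some function symbol applied to depth-≤(k−1) arguments, giving N_k = 5 + N_{k-1}.
N_0 = 5
N_1 = 5 + 5 = 10
N_2 = 5 + 10 = 15
N_3 = 5 + 15 = 20

20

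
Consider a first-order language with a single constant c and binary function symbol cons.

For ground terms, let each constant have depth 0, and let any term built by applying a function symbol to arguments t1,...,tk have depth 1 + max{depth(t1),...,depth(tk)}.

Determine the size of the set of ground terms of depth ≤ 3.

Let N_k = |{terms of depth ≤ k}|. Then N_0 = 1 and N_k = 1 + N_{k-1}^2 for k ≥ 1 (one summand per function symbol, arity giving the exponent).
N_0 = 1
N_1 = 1 + 1^2 = 2
N_2 = 1 + 2^2 = 5
N_3 = 1 + 5^2 = 26

26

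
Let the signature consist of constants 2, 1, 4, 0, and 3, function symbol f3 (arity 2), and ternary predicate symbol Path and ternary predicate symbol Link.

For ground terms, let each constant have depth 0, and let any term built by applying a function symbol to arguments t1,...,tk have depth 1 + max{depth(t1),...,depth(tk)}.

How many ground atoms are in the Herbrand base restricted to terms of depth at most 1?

54000

First count ground terms of depth ≤ 1.
If N_k denotes the number of depth-≤k ground terms, the 5 constants give N_0 = 5, and each function symbol of arity r contributes N_{k-1}^r new terms at level k: N_k = 5 + N_{k-1}^2.
N_0 = 5
N_1 = 5 + 5^2 = 30
So |H| = 30.
For each predicate symbol, the number of ground atoms is |H| raised to its arity; summing:
  Path: 30^3 = 27000;  Link: 30^3 = 27000
Total ground atoms: 27000 + 27000 = 54000.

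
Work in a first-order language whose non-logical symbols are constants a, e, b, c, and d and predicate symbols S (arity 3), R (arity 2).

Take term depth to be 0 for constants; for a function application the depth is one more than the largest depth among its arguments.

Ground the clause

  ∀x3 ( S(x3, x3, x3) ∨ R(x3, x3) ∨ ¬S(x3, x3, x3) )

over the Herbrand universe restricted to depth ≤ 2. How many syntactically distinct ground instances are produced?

5

Ground terms of depth ≤ 2:
  With no function symbols every ground term is a constant, so there are exactly 5 ground terms at every depth bound.
  N_0 = 5
  N_1 = 5
  N_2 = 5
So there are 5 ground terms available for substitution.
The variable x3 ranges independently over the available ground terms, and distinct assignments produce distinct instances.
Number of ground instances = 5.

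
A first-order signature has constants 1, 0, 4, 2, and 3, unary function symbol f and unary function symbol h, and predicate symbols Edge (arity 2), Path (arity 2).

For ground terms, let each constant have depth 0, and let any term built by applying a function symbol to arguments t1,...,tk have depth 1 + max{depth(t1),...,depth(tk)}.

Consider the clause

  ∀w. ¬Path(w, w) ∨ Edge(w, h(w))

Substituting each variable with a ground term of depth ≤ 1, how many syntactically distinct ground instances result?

15

Ground terms of depth ≤ 1:
  Let N_k = |{terms of depth ≤ k}|. Then N_0 = 5 and N_k = 5 + N_{k-1} + N_{k-1} for k ≥ 1 (one summand per function symbol, arity giving the exponent).
  N_0 = 5
  N_1 = 5 + 5 + 5 = 15
So there are 15 ground terms available for substitution.
There is 1 variable to instantiate (w),  occurring in at least one literal, so different choices give different ground instances.
Number of ground instances = 15.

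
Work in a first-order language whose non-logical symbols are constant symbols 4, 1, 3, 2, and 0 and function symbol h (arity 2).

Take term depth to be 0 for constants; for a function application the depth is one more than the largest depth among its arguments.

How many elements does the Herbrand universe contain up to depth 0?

5

If N_k denotes the number of depth-≤k ground terms, the 5 constants give N_0 = 5, and each function symbol of arity r contributes N_{k-1}^r new terms at level k: N_k = 5 + N_{k-1}^2.
N_0 = 5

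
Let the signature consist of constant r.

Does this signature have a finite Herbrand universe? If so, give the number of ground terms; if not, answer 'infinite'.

1

There are no function symbols, so the only ground term is the single constant.
The Herbrand universe is {r}, finite with 1 element.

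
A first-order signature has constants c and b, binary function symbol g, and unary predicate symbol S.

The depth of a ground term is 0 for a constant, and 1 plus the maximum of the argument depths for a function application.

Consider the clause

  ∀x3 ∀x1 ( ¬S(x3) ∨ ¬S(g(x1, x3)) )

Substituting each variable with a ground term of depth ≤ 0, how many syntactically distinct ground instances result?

Ground terms of depth ≤ 0:
  Let N_k = |{terms of depth ≤ k}|. Then N_0 = 2 and N_k = 2 + N_{k-1}^2 for k ≥ 1 (one summand per function symbol, arity giving the exponent).
  N_0 = 2
So there are 2 ground terms available for substitution.
Each of x3, x1 ranges independently over the available ground terms, and distinct assignments produce distinct instances.
Number of ground instances = 2^2 = 4.

4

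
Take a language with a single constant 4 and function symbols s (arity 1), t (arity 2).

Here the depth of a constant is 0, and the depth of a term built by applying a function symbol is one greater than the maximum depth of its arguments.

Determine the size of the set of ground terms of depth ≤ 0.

1

Count level by level. With function symbols s/1, t/2, the terms of depth ≤ k are the 1 constant together with each function applied to depth-≤(k−1) tuples, so N_k = 1 + N_{k-1} + N_{k-1}^2.
N_0 = 1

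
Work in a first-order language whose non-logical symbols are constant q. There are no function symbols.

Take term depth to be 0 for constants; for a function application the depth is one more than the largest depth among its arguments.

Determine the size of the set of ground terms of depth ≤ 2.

1

With no function symbols every ground term is a constant, so there is exactly 1 ground term at every depth bound.
N_0 = 1
N_1 = 1
N_2 = 1
Explicitly: q.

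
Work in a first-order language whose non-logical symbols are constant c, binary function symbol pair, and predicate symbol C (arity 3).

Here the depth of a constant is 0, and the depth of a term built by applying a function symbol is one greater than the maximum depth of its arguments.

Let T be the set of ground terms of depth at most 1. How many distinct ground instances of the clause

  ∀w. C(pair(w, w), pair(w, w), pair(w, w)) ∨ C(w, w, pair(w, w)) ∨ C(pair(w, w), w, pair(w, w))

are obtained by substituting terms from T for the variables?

Ground terms of depth ≤ 1:
  Write N_k for the number of ground terms of depth ≤ k. A term of depth ≤ k is either a constant or a function symbol applied to arguments of depth ≤ k−1, so N_k = 1 + N_{k-1}^2.
  N_0 = 1
  N_1 = 1 + 1^2 = 2
  Explicitly: c, pair(c, c).
So there are 2 ground terms available for substitution.
The variable w ranges independently over the available ground terms, and distinct assignments produce distinct instances.
Number of ground instances = 2.

2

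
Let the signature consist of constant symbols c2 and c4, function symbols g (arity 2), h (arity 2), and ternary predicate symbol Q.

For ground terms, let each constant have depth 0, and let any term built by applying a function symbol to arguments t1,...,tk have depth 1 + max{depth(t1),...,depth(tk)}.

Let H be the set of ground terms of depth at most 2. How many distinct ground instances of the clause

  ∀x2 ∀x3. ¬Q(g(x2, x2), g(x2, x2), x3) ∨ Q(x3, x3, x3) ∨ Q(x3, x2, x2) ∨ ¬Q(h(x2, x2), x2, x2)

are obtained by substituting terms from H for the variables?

40804

Ground terms of depth ≤ 2:
  Let N_k count ground terms of depth at most k. Each non-constant term of depth ≤ k is some function symbol applied to depth-≤(k−1) arguments, giving N_k = 2 + N_{k-1}^2 + N_{k-1}^2.
  N_0 = 2
  N_1 = 2 + 2^2 + 2^2 = 10
  N_2 = 2 + 10^2 + 10^2 = 202
So there are 202 ground terms available for substitution.
There are 2 variables to instantiate (x2, x3), each occurring in at least one literal, so different choices give different ground instances.
Number of ground instances = 202^2 = 40804.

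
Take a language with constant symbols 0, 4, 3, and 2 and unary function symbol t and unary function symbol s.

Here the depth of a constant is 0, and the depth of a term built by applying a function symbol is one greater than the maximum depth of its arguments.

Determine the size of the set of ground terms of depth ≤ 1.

Count level by level. With function symbols t/1, s/1, the terms of depth ≤ k are the 4 constants together with each function applied to depth-≤(k−1) tuples, so N_k = 4 + N_{k-1} + N_{k-1}.
N_0 = 4
N_1 = 4 + 4 + 4 = 12

12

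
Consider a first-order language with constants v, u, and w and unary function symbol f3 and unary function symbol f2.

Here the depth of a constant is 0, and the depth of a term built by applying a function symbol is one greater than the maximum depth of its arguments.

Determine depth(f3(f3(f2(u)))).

3

depth(f2(u)) = 1 + depth(u) = 1 + 0 = 1
depth(f3(f2(u))) = 1 + depth(f2(u)) = 1 + 1 = 2
depth(f3(f3(f2(u)))) = 1 + depth(f3(f2(u))) = 1 + 2 = 3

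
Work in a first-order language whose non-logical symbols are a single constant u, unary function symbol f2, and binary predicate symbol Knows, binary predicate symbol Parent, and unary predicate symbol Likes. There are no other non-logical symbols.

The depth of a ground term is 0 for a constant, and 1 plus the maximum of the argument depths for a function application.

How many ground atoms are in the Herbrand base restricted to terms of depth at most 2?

21

First count ground terms of depth ≤ 2.
Count level by level. With function symbols f2/1, the terms of depth ≤ k are the 1 constant together with each function applied to depth-≤(k−1) tuples, so N_k = 1 + N_{k-1}.
N_0 = 1
N_1 = 1 + 1 = 2
N_2 = 1 + 2 = 3
Explicitly: u, f2(u), f2(f2(u)).
So |H| = 3.
A ground atom is a predicate applied to a tuple of terms from H, so the count is the sum over predicates of |H|^arity:
  Knows: 3^2 = 9;  Parent: 3^2 = 9;  Likes: 3
Total ground atoms: 9 + 9 + 3 = 21.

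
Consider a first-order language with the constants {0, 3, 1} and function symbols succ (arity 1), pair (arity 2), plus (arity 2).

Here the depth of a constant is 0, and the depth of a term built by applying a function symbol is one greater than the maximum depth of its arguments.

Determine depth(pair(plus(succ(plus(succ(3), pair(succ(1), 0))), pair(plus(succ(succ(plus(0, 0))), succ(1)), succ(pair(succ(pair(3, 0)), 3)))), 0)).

depth(succ(3)) = 1 + depth(3) = 1 + 0 = 1
depth(succ(1)) = 1 + depth(1) = 1 + 0 = 1
depth(pair(succ(1), 0)) = 1 + max(1, 0) = 2
depth(plus(succ(3), pair(succ(1), 0))) = 1 + max(1, 2) = 3
depth(succ(plus(succ(3), pair(succ(1), 0)))) = 1 + depth(plus(succ(3), pair(succ(1), 0))) = 1 + 3 = 4
depth(plus(0, 0)) = 1 + max(0, 0) = 1
depth(succ(plus(0, 0))) = 1 + depth(plus(0, 0)) = 1 + 1 = 2
depth(succ(succ(plus(0, 0)))) = 1 + depth(succ(plus(0, 0))) = 1 + 2 = 3
depth(plus(succ(succ(plus(0, 0))), succ(1))) = 1 + max(3, 1) = 4
depth(pair(3, 0)) = 1 + max(0, 0) = 1
depth(succ(pair(3, 0))) = 1 + depth(pair(3, 0)) = 1 + 1 = 2
depth(pair(succ(pair(3, 0)), 3)) = 1 + max(2, 0) = 3
depth(succ(pair(succ(pair(3, 0)), 3))) = 1 + depth(pair(succ(pair(3, 0)), 3)) = 1 + 3 = 4
depth(pair(plus(succ(succ(plus(0, 0))), succ(1)), succ(pair(succ(pair(3, 0)), 3)))) = 1 + max(4, 4) = 5
depth(plus(succ(plus(succ(3), pair(succ(1), 0))), pair(plus(succ(succ(plus(0, 0))), succ(1)), succ(pair(succ(pair(3, 0)), 3))))) = 1 + max(4, 5) = 6
depth(pair(plus(succ(plus(succ(3), pair(succ(1), 0))), pair(plus(succ(succ(plus(0, 0))), succ(1)), succ(pair(succ(pair(3, 0)), 3)))), 0)) = 1 + max(6, 0) = 7

7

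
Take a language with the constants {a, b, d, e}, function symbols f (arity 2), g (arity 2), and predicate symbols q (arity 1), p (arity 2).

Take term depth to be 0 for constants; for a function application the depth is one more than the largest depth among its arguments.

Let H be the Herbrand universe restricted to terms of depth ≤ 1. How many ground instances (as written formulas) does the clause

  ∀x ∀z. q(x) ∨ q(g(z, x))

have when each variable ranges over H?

1296

Ground terms of depth ≤ 1:
  Let N_k count ground terms of depth at most k. Each non-constant term of depth ≤ k is some function symbol applied to depth-≤(k−1) arguments, giving N_k = 4 + N_{k-1}^2 + N_{k-1}^2.
  N_0 = 4
  N_1 = 4 + 4^2 + 4^2 = 36
So there are 36 ground terms available for substitution.
There are 2 variables to instantiate (x, z), each occurring in at least one literal, so different choices give different ground instances.
Number of ground instances = 36^2 = 1296.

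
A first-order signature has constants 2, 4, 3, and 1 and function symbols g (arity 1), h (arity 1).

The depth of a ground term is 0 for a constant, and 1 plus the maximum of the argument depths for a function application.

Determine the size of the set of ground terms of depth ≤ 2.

28

Count level by level. With function symbols g/1, h/1, the terms of depth ≤ k are the 4 constants together with each function applied to depth-≤(k−1) tuples, so N_k = 4 + N_{k-1} + N_{k-1}.
N_0 = 4
N_1 = 4 + 4 + 4 = 12
N_2 = 4 + 12 + 12 = 28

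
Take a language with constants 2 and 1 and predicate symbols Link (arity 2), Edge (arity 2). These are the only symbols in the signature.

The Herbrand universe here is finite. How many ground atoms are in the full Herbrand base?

8

With no function symbols, the Herbrand universe is just the 2 constants.
Ground atoms per predicate: Link: 2^2 = 4, Edge: 2^2 = 4.
Herbrand base size = 4 + 4 = 8.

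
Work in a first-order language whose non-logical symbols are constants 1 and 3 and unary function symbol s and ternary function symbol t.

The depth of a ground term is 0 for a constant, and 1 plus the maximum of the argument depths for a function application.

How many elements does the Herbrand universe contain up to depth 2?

1742

Let N_k count ground terms of depth at most k. Each non-constant term of depth ≤ k is some function symbol applied to depth-≤(k−1) arguments, giving N_k = 2 + N_{k-1} + N_{k-1}^3.
N_0 = 2
N_1 = 2 + 2 + 2^3 = 12
N_2 = 2 + 12 + 12^3 = 1742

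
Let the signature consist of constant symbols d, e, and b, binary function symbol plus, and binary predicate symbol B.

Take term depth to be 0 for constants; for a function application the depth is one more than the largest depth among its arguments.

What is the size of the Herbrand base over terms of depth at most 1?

144

First count ground terms of depth ≤ 1.
If N_k denotes the number of depth-≤k ground terms, the 3 constants give N_0 = 3, and each function symbol of arity r contributes N_{k-1}^r new terms at level k: N_k = 3 + N_{k-1}^2.
N_0 = 3
N_1 = 3 + 3^2 = 12
Explicitly: d, e, b, plus(d, d), plus(d, e), plus(d, b), plus(e, d), plus(e, e), plus(e, b), plus(b, d), plus(b, e), plus(b, b).
So |H| = 12.
For each predicate symbol, the number of ground atoms is |H| raised to its arity; summing:
  B: 12^2 = 144
Total ground atoms: 144.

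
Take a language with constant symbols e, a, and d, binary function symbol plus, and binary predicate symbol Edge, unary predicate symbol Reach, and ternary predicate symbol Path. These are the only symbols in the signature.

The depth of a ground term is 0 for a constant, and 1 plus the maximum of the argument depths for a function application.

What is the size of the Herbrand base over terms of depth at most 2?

First count ground terms of depth ≤ 2.
Count level by level. With function symbols plus/2, the terms of depth ≤ k are the 3 constants together with each function applied to depth-≤(k−1) tuples, so N_k = 3 + N_{k-1}^2.
N_0 = 3
N_1 = 3 + 3^2 = 12
N_2 = 3 + 12^2 = 147
So |H| = 147.
Each predicate of arity r yields |H|^r ground atoms (one per choice of an r-tuple from H):
  Edge: 147^2 = 21609;  Reach: 147;  Path: 147^3 = 3176523
Total ground atoms: 21609 + 147 + 3176523 = 3198279.

3198279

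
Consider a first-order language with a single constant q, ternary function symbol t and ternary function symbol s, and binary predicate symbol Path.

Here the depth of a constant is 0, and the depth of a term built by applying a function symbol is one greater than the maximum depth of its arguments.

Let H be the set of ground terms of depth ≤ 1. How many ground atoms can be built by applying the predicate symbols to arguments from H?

First count ground terms of depth ≤ 1.
Write N_k for the number of ground terms of depth ≤ k. A term of depth ≤ k is either a constant or a function symbol applied to arguments of depth ≤ k−1, so N_k = 1 + N_{k-1}^3 + N_{k-1}^3.
N_0 = 1
N_1 = 1 + 1^3 + 1^3 = 3
Explicitly: q, t(q, q, q), s(q, q, q).
So |H| = 3.
Ground atoms are formed by filling each argument slot of a predicate with a term from H, so an r-ary predicate gives |H|^r atoms:
  Path: 3^2 = 9
Total ground atoms: 9.

9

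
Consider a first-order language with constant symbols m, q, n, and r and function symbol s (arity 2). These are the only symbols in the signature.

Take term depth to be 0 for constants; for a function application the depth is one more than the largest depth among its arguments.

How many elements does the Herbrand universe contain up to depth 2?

404

Let N_k count ground terms of depth at most k. Each non-constant term of depth ≤ k is some function symbol applied to depth-≤(k−1) arguments, giving N_k = 4 + N_{k-1}^2.
N_0 = 4
N_1 = 4 + 4^2 = 20
N_2 = 4 + 20^2 = 404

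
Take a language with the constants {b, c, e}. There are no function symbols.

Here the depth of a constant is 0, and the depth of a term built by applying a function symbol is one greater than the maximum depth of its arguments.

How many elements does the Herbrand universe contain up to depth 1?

With no function symbols every ground term is a constant, so there are exactly 3 ground terms at every depth bound.
N_0 = 3
N_1 = 3
Explicitly: b, c, e.

3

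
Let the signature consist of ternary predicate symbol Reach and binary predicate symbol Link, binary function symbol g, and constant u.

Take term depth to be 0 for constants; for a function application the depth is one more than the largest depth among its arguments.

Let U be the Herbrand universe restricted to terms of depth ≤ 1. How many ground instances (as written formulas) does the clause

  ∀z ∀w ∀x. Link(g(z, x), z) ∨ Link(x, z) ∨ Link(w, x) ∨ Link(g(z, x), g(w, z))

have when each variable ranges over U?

8

Ground terms of depth ≤ 1:
  Let N_k = |{terms of depth ≤ k}|. Then N_0 = 1 and N_k = 1 + N_{k-1}^2 for k ≥ 1 (one summand per function symbol, arity giving the exponent).
  N_0 = 1
  N_1 = 1 + 1^2 = 2
  Explicitly: u, g(u, u).
So there are 2 ground terms available for substitution.
The body mentions every one of the 3 quantified variables; since ground terms form a free algebra, no two substitutions collapse to the same formula.
Number of ground instances = 2^3 = 8.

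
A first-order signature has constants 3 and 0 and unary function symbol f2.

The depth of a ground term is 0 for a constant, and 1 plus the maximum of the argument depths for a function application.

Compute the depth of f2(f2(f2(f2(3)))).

depth(f2(3)) = 1 + depth(3) = 1 + 0 = 1
depth(f2(f2(3))) = 1 + depth(f2(3)) = 1 + 1 = 2
depth(f2(f2(f2(3)))) = 1 + depth(f2(f2(3))) = 1 + 2 = 3
depth(f2(f2(f2(f2(3))))) = 1 + depth(f2(f2(f2(3)))) = 1 + 3 = 4

4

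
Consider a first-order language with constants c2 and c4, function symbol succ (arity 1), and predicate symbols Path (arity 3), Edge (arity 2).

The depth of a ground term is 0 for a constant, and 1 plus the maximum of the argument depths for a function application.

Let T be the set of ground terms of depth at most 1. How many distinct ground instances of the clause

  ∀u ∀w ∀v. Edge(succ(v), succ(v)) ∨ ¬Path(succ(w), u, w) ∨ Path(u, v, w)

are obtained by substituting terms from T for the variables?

64

Ground terms of depth ≤ 1:
  If N_k denotes the number of depth-≤k ground terms, the 2 constants give N_0 = 2, and each function symbol of arity r contributes N_{k-1}^r new terms at level k: N_k = 2 + N_{k-1}.
  N_0 = 2
  N_1 = 2 + 2 = 4
  Explicitly: c2, c4, succ(c2), succ(c4).
So there are 4 ground terms available for substitution.
The clause has 3 distinct variables (u, w, v), each appearing in the body. In the free term algebra distinct substitutions yield syntactically distinct ground instances.
Number of ground instances = 4^3 = 64.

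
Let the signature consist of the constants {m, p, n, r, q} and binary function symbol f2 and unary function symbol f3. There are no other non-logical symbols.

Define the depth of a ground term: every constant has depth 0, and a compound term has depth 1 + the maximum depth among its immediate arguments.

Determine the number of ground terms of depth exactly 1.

30

If N_k denotes the number of depth-≤k ground terms, the 5 constants give N_0 = 5, and each function symbol of arity r contributes N_{k-1}^r new terms at level k: N_k = 5 + N_{k-1}^2 + N_{k-1}.
N_0 = 5
N_1 = 5 + 5^2 + 5 = 35
Terms of depth exactly 1: N_1 − N_0 = 35 − 5 = 30.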